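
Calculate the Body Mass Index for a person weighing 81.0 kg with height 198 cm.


BMI = weight / height^2
height = 198 cm = 1.98 m
BMI = 81.0 / 1.98^2
BMI = 20.66 kg/m^2


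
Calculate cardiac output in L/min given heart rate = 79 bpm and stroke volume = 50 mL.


CO = HR * SV
CO = 79 * 50 / 1000
CO = 3.95 L/min


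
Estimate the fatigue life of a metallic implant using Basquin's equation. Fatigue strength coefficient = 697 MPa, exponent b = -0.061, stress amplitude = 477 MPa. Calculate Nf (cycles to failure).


sigma_a = sigma_f' * (2Nf)^b
2Nf = (sigma_a/sigma_f')^(1/b)
2Nf = (477/697)^(1/-0.061)
2Nf = 501.45972
Nf = 250.7


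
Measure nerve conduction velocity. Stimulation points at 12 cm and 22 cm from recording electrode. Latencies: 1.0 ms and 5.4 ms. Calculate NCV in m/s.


Distance = (22 - 12) / 100 = 0.1 m
dt = (5.4 - 1.0) / 1000 = 0.0044 s
NCV = dist / dt = 22.73 m/s


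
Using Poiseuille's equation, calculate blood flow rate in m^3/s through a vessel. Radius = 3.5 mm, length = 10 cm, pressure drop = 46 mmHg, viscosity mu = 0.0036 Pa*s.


Q = pi*r^4*dP / (8*mu*L)
r = 0.0035 m, L = 0.1 m
dP = 46 mmHg = 6132.812 Pa
Q = 0.001004 m^3/s


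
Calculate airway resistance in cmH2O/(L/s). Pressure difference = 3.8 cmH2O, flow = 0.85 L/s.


R = dP / flow
R = 3.8 / 0.85
R = 4.471 cmH2O/(L/s)


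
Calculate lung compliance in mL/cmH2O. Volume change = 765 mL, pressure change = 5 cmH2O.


C = dV / dP
C = 765 / 5
C = 153 mL/cmH2O


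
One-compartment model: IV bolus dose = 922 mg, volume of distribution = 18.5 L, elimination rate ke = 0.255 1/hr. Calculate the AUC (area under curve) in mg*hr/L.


C0 = Dose/Vd = 922/18.5 = 49.8378 mg/L
AUC = C0/ke = 49.8378/0.255
AUC = 195.4 mg*hr/L


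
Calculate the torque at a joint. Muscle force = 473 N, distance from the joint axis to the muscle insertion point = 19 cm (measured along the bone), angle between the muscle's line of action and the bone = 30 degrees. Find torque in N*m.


Torque = F * d * sin(theta)   (moment arm = d*sin(theta))
d = 19 cm = 0.19 m
Torque = 473 * 0.19 * sin(30)
Torque = 44.93 N*m


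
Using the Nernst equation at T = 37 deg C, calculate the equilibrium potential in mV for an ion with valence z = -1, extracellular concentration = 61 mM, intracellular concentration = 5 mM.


E = (RT/(zF)) * ln(C_out/C_in)
T = 37 + 273.15 = 310.15 K
E = (8.314 * 310.15 / (-1 * 96485)) * ln(61/5)
E = -66.85 mV


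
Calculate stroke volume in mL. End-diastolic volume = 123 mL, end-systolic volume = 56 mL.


SV = EDV - ESV
SV = 123 - 56
SV = 67 mL


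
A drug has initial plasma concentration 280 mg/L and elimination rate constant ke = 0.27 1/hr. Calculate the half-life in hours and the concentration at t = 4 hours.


t_half = ln(2) / ke = 0.693147 / 0.27 = 2.567 hr
C(t) = C0 * exp(-ke*t) = 280 * exp(-0.27*4)
C(4) = 95.09 mg/L


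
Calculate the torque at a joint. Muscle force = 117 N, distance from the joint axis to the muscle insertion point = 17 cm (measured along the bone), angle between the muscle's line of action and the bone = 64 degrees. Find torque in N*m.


Torque = F * d * sin(theta)   (moment arm = d*sin(theta))
d = 17 cm = 0.17 m
Torque = 117 * 0.17 * sin(64)
Torque = 17.88 N*m


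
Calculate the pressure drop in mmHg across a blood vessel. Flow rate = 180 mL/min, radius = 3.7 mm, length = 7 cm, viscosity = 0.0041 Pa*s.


dP = 8*mu*L*Q / (pi*r^4)
Q = 180 mL/min = 3e-06 m^3/s
dP = 11.6987 Pa = 11.6987 / 133.322 mmHg = 0.08775 mmHg


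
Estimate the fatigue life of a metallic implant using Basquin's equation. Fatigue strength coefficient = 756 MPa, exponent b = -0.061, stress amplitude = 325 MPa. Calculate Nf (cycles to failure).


sigma_a = sigma_f' * (2Nf)^b
2Nf = (sigma_a/sigma_f')^(1/b)
2Nf = (325/756)^(1/-0.061)
2Nf = 1024391.9
Nf = 5.122e+05


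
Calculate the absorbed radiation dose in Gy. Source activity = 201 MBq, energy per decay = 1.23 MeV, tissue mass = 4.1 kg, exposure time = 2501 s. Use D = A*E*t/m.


A = 201 MBq = 2.0100e+08 Bq
E = 1.23 MeV = 1.97046e-13 J
D = A*E*t/m = 2.0100e+08*1.97046e-13*2501/4.1
D = 0.02416 Gy


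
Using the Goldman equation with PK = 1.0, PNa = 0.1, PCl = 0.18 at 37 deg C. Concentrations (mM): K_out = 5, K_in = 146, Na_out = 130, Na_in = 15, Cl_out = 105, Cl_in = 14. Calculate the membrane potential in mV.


Vm = (RT/F)*ln((PK*Ko + PNa*Nao + PCl*Cli)/(PK*Ki + PNa*Nai + PCl*Clo))
Numer = 20.52, Denom = 166.4
Vm = -55.94 mV


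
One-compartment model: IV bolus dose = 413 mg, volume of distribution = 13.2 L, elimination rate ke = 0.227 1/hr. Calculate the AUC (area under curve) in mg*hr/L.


C0 = Dose/Vd = 413/13.2 = 31.2879 mg/L
AUC = C0/ke = 31.2879/0.227
AUC = 137.8 mg*hr/L


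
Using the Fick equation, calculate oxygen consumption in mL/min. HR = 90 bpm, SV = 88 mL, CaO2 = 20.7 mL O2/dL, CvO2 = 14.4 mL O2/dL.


CO = HR*SV = 90*88/1000 = 7.92 L/min
a-v O2 diff = 20.7 - 14.4 = 6.3 mL/dL
VO2 = CO * (CaO2-CvO2) * 10 dL/L
VO2 = 7.92 * 6.3 * 10
VO2 = 499 mL/min


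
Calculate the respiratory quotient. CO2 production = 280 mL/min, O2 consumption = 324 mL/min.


RQ = VCO2 / VO2
RQ = 280 / 324
RQ = 0.8642


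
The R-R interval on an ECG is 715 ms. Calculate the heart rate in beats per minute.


HR = 60 / RR_interval(s)
RR = 715 ms = 0.715 s
HR = 60 / 0.715 = 83.92 bpm


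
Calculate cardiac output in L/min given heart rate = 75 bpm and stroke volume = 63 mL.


CO = HR * SV
CO = 75 * 63 / 1000
CO = 4.725 L/min


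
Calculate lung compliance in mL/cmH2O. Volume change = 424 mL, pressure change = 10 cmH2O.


C = dV / dP
C = 424 / 10
C = 42.4 mL/cmH2O


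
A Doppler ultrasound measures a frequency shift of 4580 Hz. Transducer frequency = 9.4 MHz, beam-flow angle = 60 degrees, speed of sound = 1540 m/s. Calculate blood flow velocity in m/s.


v = fd * c / (2 * f0 * cos(theta))
v = 4580 * 1540 / (2 * 9.4000e+06 * cos(60))
v = 0.7503 m/s


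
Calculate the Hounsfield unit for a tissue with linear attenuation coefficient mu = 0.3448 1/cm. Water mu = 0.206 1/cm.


HU = ((mu_tissue - mu_water) / mu_water) * 1000
HU = ((0.3448 - 0.206) / 0.206) * 1000
HU = 673.8


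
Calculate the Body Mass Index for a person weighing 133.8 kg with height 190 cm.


BMI = weight / height^2
height = 190 cm = 1.9 m
BMI = 133.8 / 1.9^2
BMI = 37.06 kg/m^2


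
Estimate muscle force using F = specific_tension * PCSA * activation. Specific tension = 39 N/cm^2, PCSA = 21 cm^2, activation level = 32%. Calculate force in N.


F = sigma * PCSA * activation
F = 39 * 21 * 0.32
F = 262.1 N


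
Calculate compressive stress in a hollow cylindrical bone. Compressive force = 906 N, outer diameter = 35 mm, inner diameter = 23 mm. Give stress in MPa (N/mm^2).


A = pi*(r_o^2 - r_i^2)
r_o = 17.5 mm, r_i = 11.5 mm
A = 546.637 mm^2
sigma = F/A = 906 / 546.637
sigma = 1.657 MPa


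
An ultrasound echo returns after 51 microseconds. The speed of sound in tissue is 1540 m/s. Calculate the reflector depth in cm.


depth = c * t / 2
t = 51 us = 5.1000e-05 s
depth = 1540 * 5.1000e-05 / 2
depth = 0.03927 m = 3.927 cm


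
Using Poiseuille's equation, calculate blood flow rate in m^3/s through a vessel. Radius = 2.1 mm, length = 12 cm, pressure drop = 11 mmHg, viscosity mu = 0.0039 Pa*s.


Q = pi*r^4*dP / (8*mu*L)
r = 0.0021 m, L = 0.12 m
dP = 11 mmHg = 1466.542 Pa
Q = 2.3932e-05 m^3/s


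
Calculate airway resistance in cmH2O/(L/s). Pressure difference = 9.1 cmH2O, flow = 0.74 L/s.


R = dP / flow
R = 9.1 / 0.74
R = 12.3 cmH2O/(L/s)


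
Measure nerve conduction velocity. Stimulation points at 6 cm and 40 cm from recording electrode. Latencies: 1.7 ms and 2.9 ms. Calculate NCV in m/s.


Distance = (40 - 6) / 100 = 0.34 m
dt = (2.9 - 1.7) / 1000 = 0.0012 s
NCV = dist / dt = 283.3 m/s


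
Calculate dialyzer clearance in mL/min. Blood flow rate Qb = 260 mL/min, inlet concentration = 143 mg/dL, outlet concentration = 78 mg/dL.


K = Qb * (Cb_in - Cb_out) / Cb_in
K = 260 * (143 - 78) / 143
K = 118.2 mL/min


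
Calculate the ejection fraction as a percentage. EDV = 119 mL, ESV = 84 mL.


SV = EDV - ESV = 119 - 84 = 35 mL
EF = SV/EDV * 100 = 35/119 * 100
EF = 29.41%


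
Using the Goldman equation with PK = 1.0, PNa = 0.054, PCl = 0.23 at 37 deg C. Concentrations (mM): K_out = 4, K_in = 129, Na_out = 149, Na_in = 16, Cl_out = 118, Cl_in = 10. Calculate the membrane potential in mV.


Vm = (RT/F)*ln((PK*Ko + PNa*Nao + PCl*Cli)/(PK*Ki + PNa*Nai + PCl*Clo))
Numer = 14.346, Denom = 157.004
Vm = -63.95 mV


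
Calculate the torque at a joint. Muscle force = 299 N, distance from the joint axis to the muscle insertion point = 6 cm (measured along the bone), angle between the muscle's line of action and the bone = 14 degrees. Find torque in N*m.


Torque = F * d * sin(theta)   (moment arm = d*sin(theta))
d = 6 cm = 0.06 m
Torque = 299 * 0.06 * sin(14)
Torque = 4.34 N*m


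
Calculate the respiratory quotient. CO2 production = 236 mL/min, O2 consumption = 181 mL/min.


RQ = VCO2 / VO2
RQ = 236 / 181
RQ = 1.304


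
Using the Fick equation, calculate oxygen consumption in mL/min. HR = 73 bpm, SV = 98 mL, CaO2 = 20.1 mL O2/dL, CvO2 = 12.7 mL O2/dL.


CO = HR*SV = 73*98/1000 = 7.154 L/min
a-v O2 diff = 20.1 - 12.7 = 7.4 mL/dL
VO2 = CO * (CaO2-CvO2) * 10 dL/L
VO2 = 7.154 * 7.4 * 10
VO2 = 529.4 mL/min


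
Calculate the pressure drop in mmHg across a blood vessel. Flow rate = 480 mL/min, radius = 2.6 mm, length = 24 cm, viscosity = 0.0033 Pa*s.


dP = 8*mu*L*Q / (pi*r^4)
Q = 480 mL/min = 8e-06 m^3/s
dP = 353.071 Pa = 353.071 / 133.322 mmHg = 2.648 mmHg


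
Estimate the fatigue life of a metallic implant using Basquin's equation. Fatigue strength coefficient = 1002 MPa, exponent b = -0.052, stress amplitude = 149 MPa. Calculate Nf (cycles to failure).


sigma_a = sigma_f' * (2Nf)^b
2Nf = (sigma_a/sigma_f')^(1/b)
2Nf = (149/1002)^(1/-0.052)
2Nf = 8.259448e+15
Nf = 4.1297e+15


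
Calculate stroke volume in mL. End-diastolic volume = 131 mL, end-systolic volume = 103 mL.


SV = EDV - ESV
SV = 131 - 103
SV = 28 mL


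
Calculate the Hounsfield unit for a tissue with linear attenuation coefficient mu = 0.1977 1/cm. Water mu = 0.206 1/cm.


HU = ((mu_tissue - mu_water) / mu_water) * 1000
HU = ((0.1977 - 0.206) / 0.206) * 1000
HU = -40.29


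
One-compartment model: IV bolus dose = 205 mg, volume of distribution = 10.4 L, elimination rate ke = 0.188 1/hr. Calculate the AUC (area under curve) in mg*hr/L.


C0 = Dose/Vd = 205/10.4 = 19.7115 mg/L
AUC = C0/ke = 19.7115/0.188
AUC = 104.8 mg*hr/L


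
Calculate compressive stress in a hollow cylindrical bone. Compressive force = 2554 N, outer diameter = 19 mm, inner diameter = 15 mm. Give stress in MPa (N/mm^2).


A = pi*(r_o^2 - r_i^2)
r_o = 9.5 mm, r_i = 7.5 mm
A = 106.814 mm^2
sigma = F/A = 2554 / 106.814
sigma = 23.91 MPa


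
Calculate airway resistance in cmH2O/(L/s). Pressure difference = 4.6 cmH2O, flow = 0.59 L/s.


R = dP / flow
R = 4.6 / 0.59
R = 7.797 cmH2O/(L/s)


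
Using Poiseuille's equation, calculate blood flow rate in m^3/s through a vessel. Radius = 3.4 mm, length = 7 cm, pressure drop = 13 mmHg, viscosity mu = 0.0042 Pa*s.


Q = pi*r^4*dP / (8*mu*L)
r = 0.0034 m, L = 0.07 m
dP = 13 mmHg = 1733.186 Pa
Q = 3.0937e-04 m^3/s


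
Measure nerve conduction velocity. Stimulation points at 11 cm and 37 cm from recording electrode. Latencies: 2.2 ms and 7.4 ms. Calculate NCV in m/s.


Distance = (37 - 11) / 100 = 0.26 m
dt = (7.4 - 2.2) / 1000 = 0.0052 s
NCV = dist / dt = 50 m/s


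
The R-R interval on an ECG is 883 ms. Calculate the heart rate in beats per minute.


HR = 60 / RR_interval(s)
RR = 883 ms = 0.883 s
HR = 60 / 0.883 = 67.95 bpm


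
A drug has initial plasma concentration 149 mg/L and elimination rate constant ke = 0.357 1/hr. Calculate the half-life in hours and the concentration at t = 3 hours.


t_half = ln(2) / ke = 0.693147 / 0.357 = 1.942 hr
C(t) = C0 * exp(-ke*t) = 149 * exp(-0.357*3)
C(3) = 51.06 mg/L


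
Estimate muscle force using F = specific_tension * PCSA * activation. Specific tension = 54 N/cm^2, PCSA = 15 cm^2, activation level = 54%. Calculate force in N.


F = sigma * PCSA * activation
F = 54 * 15 * 0.54
F = 437.4 N


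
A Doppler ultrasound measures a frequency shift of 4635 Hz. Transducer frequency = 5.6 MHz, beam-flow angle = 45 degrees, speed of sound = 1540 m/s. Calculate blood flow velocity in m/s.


v = fd * c / (2 * f0 * cos(theta))
v = 4635 * 1540 / (2 * 5.6000e+06 * cos(45))
v = 0.9013 m/s


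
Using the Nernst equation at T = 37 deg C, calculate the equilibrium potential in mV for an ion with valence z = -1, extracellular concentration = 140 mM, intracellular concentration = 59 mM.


E = (RT/(zF)) * ln(C_out/C_in)
T = 37 + 273.15 = 310.15 K
E = (8.314 * 310.15 / (-1 * 96485)) * ln(140/59)
E = -23.09 mV


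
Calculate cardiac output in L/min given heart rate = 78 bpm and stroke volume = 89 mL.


CO = HR * SV
CO = 78 * 89 / 1000
CO = 6.942 L/min


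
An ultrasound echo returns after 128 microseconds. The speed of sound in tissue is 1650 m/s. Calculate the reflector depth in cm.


depth = c * t / 2
t = 128 us = 1.2800e-04 s
depth = 1650 * 1.2800e-04 / 2
depth = 0.1056 m = 10.56 cm


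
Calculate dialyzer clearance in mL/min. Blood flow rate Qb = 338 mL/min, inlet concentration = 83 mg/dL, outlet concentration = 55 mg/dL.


K = Qb * (Cb_in - Cb_out) / Cb_in
K = 338 * (83 - 55) / 83
K = 114 mL/min


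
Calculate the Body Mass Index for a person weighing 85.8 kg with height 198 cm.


BMI = weight / height^2
height = 198 cm = 1.98 m
BMI = 85.8 / 1.98^2
BMI = 21.89 kg/m^2


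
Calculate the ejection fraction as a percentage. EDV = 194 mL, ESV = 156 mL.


SV = EDV - ESV = 194 - 156 = 38 mL
EF = SV/EDV * 100 = 38/194 * 100
EF = 19.59%


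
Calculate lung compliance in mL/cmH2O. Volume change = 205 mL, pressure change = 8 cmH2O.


C = dV / dP
C = 205 / 8
C = 25.62 mL/cmH2O


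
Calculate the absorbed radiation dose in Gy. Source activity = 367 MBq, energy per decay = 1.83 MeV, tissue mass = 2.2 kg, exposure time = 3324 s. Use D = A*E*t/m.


A = 367 MBq = 3.6700e+08 Bq
E = 1.83 MeV = 2.93166e-13 J
D = A*E*t/m = 3.6700e+08*2.93166e-13*3324/2.2
D = 0.1626 Gy


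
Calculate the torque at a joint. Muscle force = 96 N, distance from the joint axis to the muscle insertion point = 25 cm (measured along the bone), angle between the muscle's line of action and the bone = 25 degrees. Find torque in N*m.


Torque = F * d * sin(theta)   (moment arm = d*sin(theta))
d = 25 cm = 0.25 m
Torque = 96 * 0.25 * sin(25)
Torque = 10.14 N*m


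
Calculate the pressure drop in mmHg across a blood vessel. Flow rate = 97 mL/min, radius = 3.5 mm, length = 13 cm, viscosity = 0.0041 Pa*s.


dP = 8*mu*L*Q / (pi*r^4)
Q = 97 mL/min = 1.61667e-06 m^3/s
dP = 14.6223 Pa = 14.6223 / 133.322 mmHg = 0.1097 mmHg


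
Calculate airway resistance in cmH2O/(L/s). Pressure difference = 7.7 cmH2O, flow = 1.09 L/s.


R = dP / flow
R = 7.7 / 1.09
R = 7.064 cmH2O/(L/s)


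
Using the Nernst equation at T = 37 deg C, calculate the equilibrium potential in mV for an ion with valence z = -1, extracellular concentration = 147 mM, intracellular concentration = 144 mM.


E = (RT/(zF)) * ln(C_out/C_in)
T = 37 + 273.15 = 310.15 K
E = (8.314 * 310.15 / (-1 * 96485)) * ln(147/144)
E = -0.5511 mV


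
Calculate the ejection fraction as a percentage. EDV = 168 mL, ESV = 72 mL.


SV = EDV - ESV = 168 - 72 = 96 mL
EF = SV/EDV * 100 = 96/168 * 100
EF = 57.14%


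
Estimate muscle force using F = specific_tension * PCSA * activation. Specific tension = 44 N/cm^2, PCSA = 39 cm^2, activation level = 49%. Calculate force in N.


F = sigma * PCSA * activation
F = 44 * 39 * 0.49
F = 840.8 N


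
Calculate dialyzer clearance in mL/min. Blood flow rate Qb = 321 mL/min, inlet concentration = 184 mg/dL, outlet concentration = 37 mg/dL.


K = Qb * (Cb_in - Cb_out) / Cb_in
K = 321 * (184 - 37) / 184
K = 256.5 mL/min


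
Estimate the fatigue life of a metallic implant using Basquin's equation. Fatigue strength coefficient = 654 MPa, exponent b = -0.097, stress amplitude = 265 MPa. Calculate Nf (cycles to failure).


sigma_a = sigma_f' * (2Nf)^b
2Nf = (sigma_a/sigma_f')^(1/b)
2Nf = (265/654)^(1/-0.097)
2Nf = 11083.03
Nf = 5542


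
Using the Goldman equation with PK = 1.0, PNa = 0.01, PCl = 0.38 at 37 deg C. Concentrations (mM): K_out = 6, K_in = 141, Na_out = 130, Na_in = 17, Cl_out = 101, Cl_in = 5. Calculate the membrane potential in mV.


Vm = (RT/F)*ln((PK*Ko + PNa*Nao + PCl*Cli)/(PK*Ki + PNa*Nai + PCl*Clo))
Numer = 9.2, Denom = 179.55
Vm = -79.41 mV


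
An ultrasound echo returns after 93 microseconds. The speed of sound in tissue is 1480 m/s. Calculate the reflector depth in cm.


depth = c * t / 2
t = 93 us = 9.3000e-05 s
depth = 1480 * 9.3000e-05 / 2
depth = 0.06882 m = 6.882 cm


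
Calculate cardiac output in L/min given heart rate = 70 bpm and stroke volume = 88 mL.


CO = HR * SV
CO = 70 * 88 / 1000
CO = 6.16 L/min


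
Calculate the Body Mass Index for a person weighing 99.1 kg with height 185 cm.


BMI = weight / height^2
height = 185 cm = 1.85 m
BMI = 99.1 / 1.85^2
BMI = 28.96 kg/m^2


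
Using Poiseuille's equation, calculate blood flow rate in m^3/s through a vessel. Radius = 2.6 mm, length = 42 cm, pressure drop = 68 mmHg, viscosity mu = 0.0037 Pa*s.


Q = pi*r^4*dP / (8*mu*L)
r = 0.0026 m, L = 0.42 m
dP = 68 mmHg = 9065.896 Pa
Q = 1.0469e-04 m^3/s


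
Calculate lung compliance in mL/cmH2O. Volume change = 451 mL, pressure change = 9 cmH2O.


C = dV / dP
C = 451 / 9
C = 50.11 mL/cmH2O


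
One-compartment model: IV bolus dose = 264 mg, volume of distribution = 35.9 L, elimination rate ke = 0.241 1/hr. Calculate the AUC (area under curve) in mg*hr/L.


C0 = Dose/Vd = 264/35.9 = 7.35376 mg/L
AUC = C0/ke = 7.35376/0.241
AUC = 30.51 mg*hr/L


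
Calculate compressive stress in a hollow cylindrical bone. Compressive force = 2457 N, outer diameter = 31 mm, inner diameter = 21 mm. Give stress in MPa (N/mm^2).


A = pi*(r_o^2 - r_i^2)
r_o = 15.5 mm, r_i = 10.5 mm
A = 408.407 mm^2
sigma = F/A = 2457 / 408.407
sigma = 6.016 MPa


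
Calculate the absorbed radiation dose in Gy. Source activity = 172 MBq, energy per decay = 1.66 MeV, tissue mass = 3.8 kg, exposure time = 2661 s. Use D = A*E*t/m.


A = 172 MBq = 1.7200e+08 Bq
E = 1.66 MeV = 2.65932e-13 J
D = A*E*t/m = 1.7200e+08*2.65932e-13*2661/3.8
D = 0.03203 Gy


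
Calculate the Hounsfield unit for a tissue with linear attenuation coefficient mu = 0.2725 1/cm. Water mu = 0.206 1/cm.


HU = ((mu_tissue - mu_water) / mu_water) * 1000
HU = ((0.2725 - 0.206) / 0.206) * 1000
HU = 322.8


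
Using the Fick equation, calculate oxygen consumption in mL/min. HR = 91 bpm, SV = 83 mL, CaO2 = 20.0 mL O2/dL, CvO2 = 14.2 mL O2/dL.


CO = HR*SV = 91*83/1000 = 7.553 L/min
a-v O2 diff = 20.0 - 14.2 = 5.8 mL/dL
VO2 = CO * (CaO2-CvO2) * 10 dL/L
VO2 = 7.553 * 5.8 * 10
VO2 = 438.1 mL/min


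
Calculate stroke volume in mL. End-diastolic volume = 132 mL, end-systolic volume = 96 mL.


SV = EDV - ESV
SV = 132 - 96
SV = 36 mL


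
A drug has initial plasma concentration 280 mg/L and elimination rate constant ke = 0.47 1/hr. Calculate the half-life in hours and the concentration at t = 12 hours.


t_half = ln(2) / ke = 0.693147 / 0.47 = 1.475 hr
C(t) = C0 * exp(-ke*t) = 280 * exp(-0.47*12)
C(12) = 0.9948 mg/L


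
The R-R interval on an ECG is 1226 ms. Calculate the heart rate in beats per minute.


HR = 60 / RR_interval(s)
RR = 1226 ms = 1.226 s
HR = 60 / 1.226 = 48.94 bpm


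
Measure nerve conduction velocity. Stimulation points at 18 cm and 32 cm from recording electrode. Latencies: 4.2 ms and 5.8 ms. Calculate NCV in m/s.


Distance = (32 - 18) / 100 = 0.14 m
dt = (5.8 - 4.2) / 1000 = 0.0016 s
NCV = dist / dt = 87.5 m/s


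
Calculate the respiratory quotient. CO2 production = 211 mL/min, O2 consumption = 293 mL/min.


RQ = VCO2 / VO2
RQ = 211 / 293
RQ = 0.7201


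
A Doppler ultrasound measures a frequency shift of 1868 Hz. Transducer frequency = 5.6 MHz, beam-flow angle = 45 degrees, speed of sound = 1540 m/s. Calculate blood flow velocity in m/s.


v = fd * c / (2 * f0 * cos(theta))
v = 1868 * 1540 / (2 * 5.6000e+06 * cos(45))
v = 0.3632 m/s


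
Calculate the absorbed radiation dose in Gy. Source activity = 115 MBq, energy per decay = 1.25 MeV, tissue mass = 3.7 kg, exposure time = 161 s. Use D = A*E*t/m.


A = 115 MBq = 1.1500e+08 Bq
E = 1.25 MeV = 2.0025e-13 J
D = A*E*t/m = 1.1500e+08*2.0025e-13*161/3.7
D = 0.001002 Gy


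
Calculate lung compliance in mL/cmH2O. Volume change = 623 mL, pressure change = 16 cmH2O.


C = dV / dP
C = 623 / 16
C = 38.94 mL/cmH2O


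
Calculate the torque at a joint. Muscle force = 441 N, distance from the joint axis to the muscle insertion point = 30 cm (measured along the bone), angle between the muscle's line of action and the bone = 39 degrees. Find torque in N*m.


Torque = F * d * sin(theta)   (moment arm = d*sin(theta))
d = 30 cm = 0.3 m
Torque = 441 * 0.3 * sin(39)
Torque = 83.26 N*m


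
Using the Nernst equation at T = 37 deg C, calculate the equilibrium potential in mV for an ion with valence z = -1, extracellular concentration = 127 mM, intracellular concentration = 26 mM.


E = (RT/(zF)) * ln(C_out/C_in)
T = 37 + 273.15 = 310.15 K
E = (8.314 * 310.15 / (-1 * 96485)) * ln(127/26)
E = -42.39 mV


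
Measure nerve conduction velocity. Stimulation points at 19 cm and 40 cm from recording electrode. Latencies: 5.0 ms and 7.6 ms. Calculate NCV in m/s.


Distance = (40 - 19) / 100 = 0.21 m
dt = (7.6 - 5.0) / 1000 = 0.0026 s
NCV = dist / dt = 80.77 m/s


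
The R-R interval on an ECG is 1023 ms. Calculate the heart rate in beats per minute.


HR = 60 / RR_interval(s)
RR = 1023 ms = 1.023 s
HR = 60 / 1.023 = 58.65 bpm


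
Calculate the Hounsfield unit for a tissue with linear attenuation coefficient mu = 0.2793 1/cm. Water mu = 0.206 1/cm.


HU = ((mu_tissue - mu_water) / mu_water) * 1000
HU = ((0.2793 - 0.206) / 0.206) * 1000
HU = 355.8


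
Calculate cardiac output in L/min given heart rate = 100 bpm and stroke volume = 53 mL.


CO = HR * SV
CO = 100 * 53 / 1000
CO = 5.3 L/min


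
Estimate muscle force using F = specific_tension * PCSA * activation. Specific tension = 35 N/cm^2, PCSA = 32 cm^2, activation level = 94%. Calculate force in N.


F = sigma * PCSA * activation
F = 35 * 32 * 0.94
F = 1053 N


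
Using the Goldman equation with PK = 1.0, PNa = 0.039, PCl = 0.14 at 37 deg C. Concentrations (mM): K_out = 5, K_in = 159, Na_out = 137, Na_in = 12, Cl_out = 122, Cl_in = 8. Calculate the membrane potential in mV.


Vm = (RT/F)*ln((PK*Ko + PNa*Nao + PCl*Cli)/(PK*Ki + PNa*Nai + PCl*Clo))
Numer = 11.463, Denom = 176.548
Vm = -73.08 mV


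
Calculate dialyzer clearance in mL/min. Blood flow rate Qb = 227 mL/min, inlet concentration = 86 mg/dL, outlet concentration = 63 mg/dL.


K = Qb * (Cb_in - Cb_out) / Cb_in
K = 227 * (86 - 63) / 86
K = 60.71 mL/min


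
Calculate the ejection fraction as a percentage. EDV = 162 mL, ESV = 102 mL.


SV = EDV - ESV = 162 - 102 = 60 mL
EF = SV/EDV * 100 = 60/162 * 100
EF = 37.04%


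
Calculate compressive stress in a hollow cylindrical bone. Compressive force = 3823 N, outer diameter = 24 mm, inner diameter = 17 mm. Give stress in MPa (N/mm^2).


A = pi*(r_o^2 - r_i^2)
r_o = 12 mm, r_i = 8.5 mm
A = 225.409 mm^2
sigma = F/A = 3823 / 225.409
sigma = 16.96 MPa


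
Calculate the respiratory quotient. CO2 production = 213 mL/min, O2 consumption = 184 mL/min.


RQ = VCO2 / VO2
RQ = 213 / 184
RQ = 1.158


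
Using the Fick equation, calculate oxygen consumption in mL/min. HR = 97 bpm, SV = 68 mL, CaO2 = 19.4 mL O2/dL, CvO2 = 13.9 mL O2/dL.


CO = HR*SV = 97*68/1000 = 6.596 L/min
a-v O2 diff = 19.4 - 13.9 = 5.5 mL/dL
VO2 = CO * (CaO2-CvO2) * 10 dL/L
VO2 = 6.596 * 5.5 * 10
VO2 = 362.8 mL/min


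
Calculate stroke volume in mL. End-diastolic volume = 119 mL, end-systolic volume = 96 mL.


SV = EDV - ESV
SV = 119 - 96
SV = 23 mL


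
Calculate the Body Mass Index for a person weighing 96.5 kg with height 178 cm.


BMI = weight / height^2
height = 178 cm = 1.78 m
BMI = 96.5 / 1.78^2
BMI = 30.46 kg/m^2


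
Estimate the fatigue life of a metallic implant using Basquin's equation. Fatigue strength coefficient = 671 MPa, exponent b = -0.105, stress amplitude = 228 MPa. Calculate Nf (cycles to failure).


sigma_a = sigma_f' * (2Nf)^b
2Nf = (sigma_a/sigma_f')^(1/b)
2Nf = (228/671)^(1/-0.105)
2Nf = 29150.399
Nf = 1.458e+04


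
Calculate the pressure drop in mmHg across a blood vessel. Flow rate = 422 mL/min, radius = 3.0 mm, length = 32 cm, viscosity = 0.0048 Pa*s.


dP = 8*mu*L*Q / (pi*r^4)
Q = 422 mL/min = 7.03333e-06 m^3/s
dP = 339.631 Pa = 339.631 / 133.322 mmHg = 2.547 mmHg


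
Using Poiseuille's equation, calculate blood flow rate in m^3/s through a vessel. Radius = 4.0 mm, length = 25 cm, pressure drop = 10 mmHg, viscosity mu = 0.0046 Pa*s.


Q = pi*r^4*dP / (8*mu*L)
r = 0.004 m, L = 0.25 m
dP = 10 mmHg = 1333.22 Pa
Q = 1.1655e-04 m^3/s


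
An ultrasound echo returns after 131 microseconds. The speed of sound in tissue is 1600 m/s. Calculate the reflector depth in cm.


depth = c * t / 2
t = 131 us = 1.3100e-04 s
depth = 1600 * 1.3100e-04 / 2
depth = 0.1048 m = 10.48 cm


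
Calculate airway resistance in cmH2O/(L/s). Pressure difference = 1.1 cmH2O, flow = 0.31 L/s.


R = dP / flow
R = 1.1 / 0.31
R = 3.548 cmH2O/(L/s)


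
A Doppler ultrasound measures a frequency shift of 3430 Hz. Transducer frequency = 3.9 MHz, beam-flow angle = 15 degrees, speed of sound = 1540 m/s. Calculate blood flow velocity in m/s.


v = fd * c / (2 * f0 * cos(theta))
v = 3430 * 1540 / (2 * 3.9000e+06 * cos(15))
v = 0.7011 m/s


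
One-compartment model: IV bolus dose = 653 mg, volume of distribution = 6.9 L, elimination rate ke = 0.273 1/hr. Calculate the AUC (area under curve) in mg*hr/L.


C0 = Dose/Vd = 653/6.9 = 94.6377 mg/L
AUC = C0/ke = 94.6377/0.273
AUC = 346.7 mg*hr/L


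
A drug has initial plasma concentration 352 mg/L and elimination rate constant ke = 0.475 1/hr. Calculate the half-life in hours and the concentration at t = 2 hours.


t_half = ln(2) / ke = 0.693147 / 0.475 = 1.459 hr
C(t) = C0 * exp(-ke*t) = 352 * exp(-0.475*2)
C(2) = 136.1 mg/L


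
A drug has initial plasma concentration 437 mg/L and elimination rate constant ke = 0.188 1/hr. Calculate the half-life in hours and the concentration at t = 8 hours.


t_half = ln(2) / ke = 0.693147 / 0.188 = 3.687 hr
C(t) = C0 * exp(-ke*t) = 437 * exp(-0.188*8)
C(8) = 97.12 mg/L


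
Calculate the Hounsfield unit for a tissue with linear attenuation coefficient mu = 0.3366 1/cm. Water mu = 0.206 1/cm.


HU = ((mu_tissue - mu_water) / mu_water) * 1000
HU = ((0.3366 - 0.206) / 0.206) * 1000
HU = 634


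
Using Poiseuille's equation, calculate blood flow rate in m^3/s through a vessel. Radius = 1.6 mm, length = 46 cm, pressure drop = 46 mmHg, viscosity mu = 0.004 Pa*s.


Q = pi*r^4*dP / (8*mu*L)
r = 0.0016 m, L = 0.46 m
dP = 46 mmHg = 6132.812 Pa
Q = 8.5779e-06 m^3/s


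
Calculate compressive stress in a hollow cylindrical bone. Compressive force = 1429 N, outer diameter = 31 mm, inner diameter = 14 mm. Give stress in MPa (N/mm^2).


A = pi*(r_o^2 - r_i^2)
r_o = 15.5 mm, r_i = 7 mm
A = 600.83 mm^2
sigma = F/A = 1429 / 600.83
sigma = 2.378 MPa


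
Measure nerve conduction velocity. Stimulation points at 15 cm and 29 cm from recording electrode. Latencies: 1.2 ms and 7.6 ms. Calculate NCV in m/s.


Distance = (29 - 15) / 100 = 0.14 m
dt = (7.6 - 1.2) / 1000 = 0.0064 s
NCV = dist / dt = 21.88 m/s


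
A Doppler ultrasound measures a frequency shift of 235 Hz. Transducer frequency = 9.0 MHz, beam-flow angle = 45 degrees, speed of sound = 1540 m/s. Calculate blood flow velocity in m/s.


v = fd * c / (2 * f0 * cos(theta))
v = 235 * 1540 / (2 * 9.0000e+06 * cos(45))
v = 0.02843 m/s


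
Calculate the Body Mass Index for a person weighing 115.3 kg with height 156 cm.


BMI = weight / height^2
height = 156 cm = 1.56 m
BMI = 115.3 / 1.56^2
BMI = 47.38 kg/m^2


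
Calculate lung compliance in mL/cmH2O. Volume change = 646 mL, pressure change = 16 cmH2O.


C = dV / dP
C = 646 / 16
C = 40.38 mL/cmH2O


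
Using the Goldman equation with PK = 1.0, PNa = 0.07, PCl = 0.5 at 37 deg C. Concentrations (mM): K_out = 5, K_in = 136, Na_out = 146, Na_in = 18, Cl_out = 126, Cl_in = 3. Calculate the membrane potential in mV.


Vm = (RT/F)*ln((PK*Ko + PNa*Nao + PCl*Cli)/(PK*Ki + PNa*Nai + PCl*Clo))
Numer = 16.72, Denom = 200.26
Vm = -66.36 mV


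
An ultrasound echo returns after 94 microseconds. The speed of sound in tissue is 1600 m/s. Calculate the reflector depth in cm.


depth = c * t / 2
t = 94 us = 9.4000e-05 s
depth = 1600 * 9.4000e-05 / 2
depth = 0.0752 m = 7.52 cm


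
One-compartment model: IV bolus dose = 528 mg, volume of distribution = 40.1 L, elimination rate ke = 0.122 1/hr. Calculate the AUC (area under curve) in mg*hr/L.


C0 = Dose/Vd = 528/40.1 = 13.1671 mg/L
AUC = C0/ke = 13.1671/0.122
AUC = 107.9 mg*hr/L


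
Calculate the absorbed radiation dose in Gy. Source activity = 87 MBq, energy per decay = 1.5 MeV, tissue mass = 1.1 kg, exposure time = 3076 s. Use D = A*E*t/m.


A = 87 MBq = 8.7000e+07 Bq
E = 1.5 MeV = 2.403e-13 J
D = A*E*t/m = 8.7000e+07*2.403e-13*3076/1.1
D = 0.05846 Gy


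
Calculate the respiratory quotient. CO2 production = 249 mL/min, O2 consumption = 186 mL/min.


RQ = VCO2 / VO2
RQ = 249 / 186
RQ = 1.339


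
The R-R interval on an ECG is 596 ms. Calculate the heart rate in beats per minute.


HR = 60 / RR_interval(s)
RR = 596 ms = 0.596 s
HR = 60 / 0.596 = 100.7 bpm


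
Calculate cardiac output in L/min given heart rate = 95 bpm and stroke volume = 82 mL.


CO = HR * SV
CO = 95 * 82 / 1000
CO = 7.79 L/min


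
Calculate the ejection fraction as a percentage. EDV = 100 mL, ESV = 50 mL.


SV = EDV - ESV = 100 - 50 = 50 mL
EF = SV/EDV * 100 = 50/100 * 100
EF = 50%


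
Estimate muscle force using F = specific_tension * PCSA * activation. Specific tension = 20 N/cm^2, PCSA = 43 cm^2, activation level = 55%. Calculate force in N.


F = sigma * PCSA * activation
F = 20 * 43 * 0.55
F = 473 N


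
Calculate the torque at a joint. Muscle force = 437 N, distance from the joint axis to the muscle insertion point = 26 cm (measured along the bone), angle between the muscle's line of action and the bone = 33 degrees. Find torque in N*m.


Torque = F * d * sin(theta)   (moment arm = d*sin(theta))
d = 26 cm = 0.26 m
Torque = 437 * 0.26 * sin(33)
Torque = 61.88 N*m


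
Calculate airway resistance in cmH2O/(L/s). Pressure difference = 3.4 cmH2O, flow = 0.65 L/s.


R = dP / flow
R = 3.4 / 0.65
R = 5.231 cmH2O/(L/s)


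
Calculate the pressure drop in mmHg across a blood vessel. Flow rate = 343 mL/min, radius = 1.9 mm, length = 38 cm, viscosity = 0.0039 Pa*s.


dP = 8*mu*L*Q / (pi*r^4)
Q = 343 mL/min = 5.71667e-06 m^3/s
dP = 1655.45 Pa = 1655.45 / 133.322 mmHg = 12.42 mmHg


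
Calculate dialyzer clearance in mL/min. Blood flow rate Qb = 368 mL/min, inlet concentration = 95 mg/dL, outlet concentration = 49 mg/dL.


K = Qb * (Cb_in - Cb_out) / Cb_in
K = 368 * (95 - 49) / 95
K = 178.2 mL/min


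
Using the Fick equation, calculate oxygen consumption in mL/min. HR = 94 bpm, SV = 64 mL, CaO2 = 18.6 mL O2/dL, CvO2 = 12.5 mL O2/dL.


CO = HR*SV = 94*64/1000 = 6.016 L/min
a-v O2 diff = 18.6 - 12.5 = 6.1 mL/dL
VO2 = CO * (CaO2-CvO2) * 10 dL/L
VO2 = 6.016 * 6.1 * 10
VO2 = 367 mL/min


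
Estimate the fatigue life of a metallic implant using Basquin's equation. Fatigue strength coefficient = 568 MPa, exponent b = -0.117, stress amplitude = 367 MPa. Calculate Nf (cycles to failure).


sigma_a = sigma_f' * (2Nf)^b
2Nf = (sigma_a/sigma_f')^(1/b)
2Nf = (367/568)^(1/-0.117)
2Nf = 41.803823
Nf = 20.9


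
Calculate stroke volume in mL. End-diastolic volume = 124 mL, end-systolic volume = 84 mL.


SV = EDV - ESV
SV = 124 - 84
SV = 40 mL


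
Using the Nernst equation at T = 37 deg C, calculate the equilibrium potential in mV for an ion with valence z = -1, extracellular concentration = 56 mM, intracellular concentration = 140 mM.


E = (RT/(zF)) * ln(C_out/C_in)
T = 37 + 273.15 = 310.15 K
E = (8.314 * 310.15 / (-1 * 96485)) * ln(56/140)
E = 24.49 mV


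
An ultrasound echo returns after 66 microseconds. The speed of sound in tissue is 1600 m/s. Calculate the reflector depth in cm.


depth = c * t / 2
t = 66 us = 6.6000e-05 s
depth = 1600 * 6.6000e-05 / 2
depth = 0.0528 m = 5.28 cm


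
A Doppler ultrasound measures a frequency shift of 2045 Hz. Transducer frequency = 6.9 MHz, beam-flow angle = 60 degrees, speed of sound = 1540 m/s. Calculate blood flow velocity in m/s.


v = fd * c / (2 * f0 * cos(theta))
v = 2045 * 1540 / (2 * 6.9000e+06 * cos(60))
v = 0.4564 m/s


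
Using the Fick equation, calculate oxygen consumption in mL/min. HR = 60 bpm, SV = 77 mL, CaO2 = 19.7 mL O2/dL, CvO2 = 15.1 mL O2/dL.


CO = HR*SV = 60*77/1000 = 4.62 L/min
a-v O2 diff = 19.7 - 15.1 = 4.6 mL/dL
VO2 = CO * (CaO2-CvO2) * 10 dL/L
VO2 = 4.62 * 4.6 * 10
VO2 = 212.5 mL/min


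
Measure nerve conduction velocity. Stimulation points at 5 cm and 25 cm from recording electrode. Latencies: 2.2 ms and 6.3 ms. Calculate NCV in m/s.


Distance = (25 - 5) / 100 = 0.2 m
dt = (6.3 - 2.2) / 1000 = 0.0041 s
NCV = dist / dt = 48.78 m/s


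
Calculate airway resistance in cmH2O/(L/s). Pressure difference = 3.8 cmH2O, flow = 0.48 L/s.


R = dP / flow
R = 3.8 / 0.48
R = 7.917 cmH2O/(L/s)


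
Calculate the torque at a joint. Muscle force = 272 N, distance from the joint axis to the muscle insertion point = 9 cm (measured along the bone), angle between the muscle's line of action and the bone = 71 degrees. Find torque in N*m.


Torque = F * d * sin(theta)   (moment arm = d*sin(theta))
d = 9 cm = 0.09 m
Torque = 272 * 0.09 * sin(71)
Torque = 23.15 N*m


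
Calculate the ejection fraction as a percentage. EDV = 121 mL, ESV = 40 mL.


SV = EDV - ESV = 121 - 40 = 81 mL
EF = SV/EDV * 100 = 81/121 * 100
EF = 66.94%


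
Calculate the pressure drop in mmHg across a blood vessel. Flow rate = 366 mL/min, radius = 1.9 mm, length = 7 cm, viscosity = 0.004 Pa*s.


dP = 8*mu*L*Q / (pi*r^4)
Q = 366 mL/min = 6.1e-06 m^3/s
dP = 333.744 Pa = 333.744 / 133.322 mmHg = 2.503 mmHg


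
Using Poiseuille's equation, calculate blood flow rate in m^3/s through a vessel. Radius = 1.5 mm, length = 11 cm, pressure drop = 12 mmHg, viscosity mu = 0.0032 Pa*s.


Q = pi*r^4*dP / (8*mu*L)
r = 0.0015 m, L = 0.11 m
dP = 12 mmHg = 1599.864 Pa
Q = 9.0358e-06 m^3/s


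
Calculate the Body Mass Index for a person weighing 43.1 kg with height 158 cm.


BMI = weight / height^2
height = 158 cm = 1.58 m
BMI = 43.1 / 1.58^2
BMI = 17.26 kg/m^2


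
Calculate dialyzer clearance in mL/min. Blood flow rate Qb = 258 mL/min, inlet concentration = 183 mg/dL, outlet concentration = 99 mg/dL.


K = Qb * (Cb_in - Cb_out) / Cb_in
K = 258 * (183 - 99) / 183
K = 118.4 mL/min


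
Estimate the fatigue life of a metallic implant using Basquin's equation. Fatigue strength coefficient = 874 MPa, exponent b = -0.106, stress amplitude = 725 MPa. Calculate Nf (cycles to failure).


sigma_a = sigma_f' * (2Nf)^b
2Nf = (sigma_a/sigma_f')^(1/b)
2Nf = (725/874)^(1/-0.106)
2Nf = 5.8315907
Nf = 2.916


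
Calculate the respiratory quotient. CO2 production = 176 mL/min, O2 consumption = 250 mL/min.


RQ = VCO2 / VO2
RQ = 176 / 250
RQ = 0.704


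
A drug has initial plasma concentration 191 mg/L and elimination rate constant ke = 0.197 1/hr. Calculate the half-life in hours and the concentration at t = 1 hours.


t_half = ln(2) / ke = 0.693147 / 0.197 = 3.519 hr
C(t) = C0 * exp(-ke*t) = 191 * exp(-0.197*1)
C(1) = 156.8 mg/L


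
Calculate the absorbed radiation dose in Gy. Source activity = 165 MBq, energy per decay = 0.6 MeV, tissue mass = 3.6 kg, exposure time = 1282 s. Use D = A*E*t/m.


A = 165 MBq = 1.6500e+08 Bq
E = 0.6 MeV = 9.612e-14 J
D = A*E*t/m = 1.6500e+08*9.612e-14*1282/3.6
D = 0.005648 Gy


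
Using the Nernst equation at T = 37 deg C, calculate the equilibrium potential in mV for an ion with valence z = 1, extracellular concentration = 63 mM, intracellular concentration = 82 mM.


E = (RT/(zF)) * ln(C_out/C_in)
T = 37 + 273.15 = 310.15 K
E = (8.314 * 310.15 / (1 * 96485)) * ln(63/82)
E = -7.044 mV


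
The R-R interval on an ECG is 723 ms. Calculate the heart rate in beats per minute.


HR = 60 / RR_interval(s)
RR = 723 ms = 0.723 s
HR = 60 / 0.723 = 82.99 bpm


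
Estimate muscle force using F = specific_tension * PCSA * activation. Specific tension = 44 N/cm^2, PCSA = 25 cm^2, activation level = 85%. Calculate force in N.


F = sigma * PCSA * activation
F = 44 * 25 * 0.85
F = 935 N


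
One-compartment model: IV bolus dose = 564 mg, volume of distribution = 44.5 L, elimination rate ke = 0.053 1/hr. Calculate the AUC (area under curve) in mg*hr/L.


C0 = Dose/Vd = 564/44.5 = 12.6742 mg/L
AUC = C0/ke = 12.6742/0.053
AUC = 239.1 mg*hr/L


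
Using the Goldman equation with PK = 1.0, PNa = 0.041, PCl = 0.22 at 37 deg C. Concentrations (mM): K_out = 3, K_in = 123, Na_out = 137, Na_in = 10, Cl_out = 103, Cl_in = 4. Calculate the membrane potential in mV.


Vm = (RT/F)*ln((PK*Ko + PNa*Nao + PCl*Cli)/(PK*Ki + PNa*Nai + PCl*Clo))
Numer = 9.497, Denom = 146.07
Vm = -73.04 mV


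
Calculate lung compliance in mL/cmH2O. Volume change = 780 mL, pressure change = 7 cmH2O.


C = dV / dP
C = 780 / 7
C = 111.4 mL/cmH2O


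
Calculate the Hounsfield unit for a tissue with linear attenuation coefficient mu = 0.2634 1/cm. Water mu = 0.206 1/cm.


HU = ((mu_tissue - mu_water) / mu_water) * 1000
HU = ((0.2634 - 0.206) / 0.206) * 1000
HU = 278.6


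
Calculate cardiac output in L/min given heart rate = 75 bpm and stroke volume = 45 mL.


CO = HR * SV
CO = 75 * 45 / 1000
CO = 3.375 L/min


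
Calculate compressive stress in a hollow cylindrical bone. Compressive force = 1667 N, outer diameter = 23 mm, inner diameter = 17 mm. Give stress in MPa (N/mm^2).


A = pi*(r_o^2 - r_i^2)
r_o = 11.5 mm, r_i = 8.5 mm
A = 188.496 mm^2
sigma = F/A = 1667 / 188.496
sigma = 8.844 MPa


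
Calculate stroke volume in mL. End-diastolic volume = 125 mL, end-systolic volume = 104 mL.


SV = EDV - ESV
SV = 125 - 104
SV = 21 mL


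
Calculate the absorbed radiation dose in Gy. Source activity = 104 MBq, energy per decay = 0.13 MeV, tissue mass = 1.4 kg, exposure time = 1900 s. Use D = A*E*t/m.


A = 104 MBq = 1.0400e+08 Bq
E = 0.13 MeV = 2.0826e-14 J
D = A*E*t/m = 1.0400e+08*2.0826e-14*1900/1.4
D = 0.002939 Gy


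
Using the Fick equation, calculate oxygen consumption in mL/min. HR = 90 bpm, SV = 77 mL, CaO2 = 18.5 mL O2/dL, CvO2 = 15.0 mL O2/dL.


CO = HR*SV = 90*77/1000 = 6.93 L/min
a-v O2 diff = 18.5 - 15.0 = 3.5 mL/dL
VO2 = CO * (CaO2-CvO2) * 10 dL/L
VO2 = 6.93 * 3.5 * 10
VO2 = 242.5 mL/min


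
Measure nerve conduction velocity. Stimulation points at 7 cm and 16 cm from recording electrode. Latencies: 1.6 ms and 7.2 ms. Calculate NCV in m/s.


Distance = (16 - 7) / 100 = 0.09 m
dt = (7.2 - 1.6) / 1000 = 0.0056 s
NCV = dist / dt = 16.07 m/s


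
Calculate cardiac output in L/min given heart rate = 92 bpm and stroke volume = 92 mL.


CO = HR * SV
CO = 92 * 92 / 1000
CO = 8.464 L/min


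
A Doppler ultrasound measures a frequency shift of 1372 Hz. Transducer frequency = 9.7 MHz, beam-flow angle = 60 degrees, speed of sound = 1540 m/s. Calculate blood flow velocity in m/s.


v = fd * c / (2 * f0 * cos(theta))
v = 1372 * 1540 / (2 * 9.7000e+06 * cos(60))
v = 0.2178 m/s
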